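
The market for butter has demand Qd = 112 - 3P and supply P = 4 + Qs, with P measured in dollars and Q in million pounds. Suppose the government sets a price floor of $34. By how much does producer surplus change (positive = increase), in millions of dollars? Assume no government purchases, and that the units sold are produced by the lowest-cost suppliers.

-62.5

Rearranging supply gives Qs = P - 4. Setting quantity demanded equal to quantity supplied, 112 - 3P = P - 4, gives P* = 29 and Q* = 25.
The floor of 34 is above the equilibrium price 29, so it binds.
At P = 34: Qd = 112 - 3·34 = 10 and Qs = 34 - 4 = 30.
Producer surplus without the control is ½ · (29 - 4) · 25 = 312.5.
With the floor, 10 units are sold at 34. The supply price at Q = 10 is 14, so PS = ½ · [(34 - 4) + (34 - 14)] · 10 = 250.
Change in producer surplus = 250 - 312.5 = -62.5.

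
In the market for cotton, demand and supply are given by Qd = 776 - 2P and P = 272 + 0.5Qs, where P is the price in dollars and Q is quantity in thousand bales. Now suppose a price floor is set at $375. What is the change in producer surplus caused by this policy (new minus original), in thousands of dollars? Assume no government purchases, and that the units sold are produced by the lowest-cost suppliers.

Rearranging supply gives Qs = 2P - 544. In a free market, 776 - 2P = 2P - 544 gives the equilibrium P* = 330, Q* = 116.
Because the floor (375) lies above the market-clearing price, it is binding.
At P = 375: Qd = 776 - 2·375 = 26 and Qs = 2·375 - 544 = 206.
Producer surplus without the control is ½ · (330 - 272) · 116 = 3364.
With the floor, 26 units are sold at 375. The supply price at Q = 26 is 285, so PS = ½ · [(375 - 272) + (375 - 285)] · 26 = 2509.
Change in producer surplus = 2509 - 3364 = -855.

-855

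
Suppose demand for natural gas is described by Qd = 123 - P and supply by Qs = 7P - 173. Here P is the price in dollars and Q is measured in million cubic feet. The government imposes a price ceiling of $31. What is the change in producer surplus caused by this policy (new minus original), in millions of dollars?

In a free market, 123 - P = 7P - 173 gives the equilibrium P* = 37, Q* = 86.
The ceiling of 31 is below the equilibrium price 37, so it binds.
At P = 31: Qd = 123 - 31 = 92 and Qs = 7·31 - 173 = 44.
Producer surplus without the control is ½ · (37 - 173/7) · 86 = 3698/7.
With the ceiling, producers sell 44 units at 31, so PS = ½ · (31 - 173/7) · 44 = 968/7.
Change in producer surplus = 968/7 - 3698/7 = -390.

-390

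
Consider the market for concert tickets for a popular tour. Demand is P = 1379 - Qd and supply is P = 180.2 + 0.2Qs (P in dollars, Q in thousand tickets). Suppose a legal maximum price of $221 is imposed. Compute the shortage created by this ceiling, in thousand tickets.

Rearranging demand gives Qd = 1379 - P; rearranging supply gives Qs = 5P - 901. Without the control the market clears where 1379 - P = 5P - 901, i.e. P* = 380 and Q* = 999.
The ceiling of 221 is below the equilibrium price 380, so it binds.
At P = 221: Qd = 1379 - 221 = 1158 and Qs = 5·221 - 901 = 204.
Shortage = Qd - Qs = 1158 - 204 = 954.

954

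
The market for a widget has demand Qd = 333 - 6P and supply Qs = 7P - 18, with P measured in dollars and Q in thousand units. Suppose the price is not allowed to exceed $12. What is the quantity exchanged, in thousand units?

66

Without the control the market clears where 333 - 6P = 7P - 18, i.e. P* = 27 and Q* = 171.
Since 12 < 27, the ceiling is binding.
At P = 12: Qd = 333 - 6·12 = 261 and Qs = 7·12 - 18 = 66.
The quantity actually transacted is the short side, supply: 66.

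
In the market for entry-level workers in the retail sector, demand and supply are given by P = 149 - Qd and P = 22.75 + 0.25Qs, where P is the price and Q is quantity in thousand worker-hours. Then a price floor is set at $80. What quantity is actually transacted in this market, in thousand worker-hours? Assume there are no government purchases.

Rearranging demand gives Qd = 149 - P; rearranging supply gives Qs = 4P - 91. In a free market, 149 - P = 4P - 91 gives the equilibrium P* = 48, Q* = 101.
Because the floor (80) lies above the market-clearing price, it is binding.
At P = 80: Qd = 149 - 80 = 69 and Qs = 4·80 - 91 = 229.
The quantity actually transacted is the short side, demand: 69.

69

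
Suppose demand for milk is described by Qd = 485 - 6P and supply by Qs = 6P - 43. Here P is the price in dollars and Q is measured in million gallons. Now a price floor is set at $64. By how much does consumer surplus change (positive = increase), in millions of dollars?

-3220

Equilibrium: 485 - 6P = 6P - 43, so 528 = 12P and P* = 44, Q* = 221.
Since 64 > 44, the floor is binding.
At P = 64: Qd = 485 - 6·64 = 101 and Qs = 6·64 - 43 = 341.
Consumer surplus without the control is ½ · (485/6 - 44) · 221 = 48841/12.
With the floor, consumers buy 101 units at 64, so CS = ½ · (485/6 - 64) · 101 = 10201/12.
Change in consumer surplus = 10201/12 - 48841/12 = -3220.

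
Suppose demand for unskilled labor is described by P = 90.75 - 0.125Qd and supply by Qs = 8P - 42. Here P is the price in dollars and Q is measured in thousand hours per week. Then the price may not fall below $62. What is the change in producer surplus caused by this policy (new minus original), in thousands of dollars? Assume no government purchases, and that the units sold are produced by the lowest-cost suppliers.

Rearranging demand gives Qd = 726 - 8P. Equilibrium: 726 - 8P = 8P - 42, so 768 = 16P and P* = 48, Q* = 342.
Since 62 > 48, the floor is binding.
At P = 62: Qd = 726 - 8·62 = 230 and Qs = 8·62 - 42 = 454.
Producer surplus without the control is ½ · (48 - 5.25) · 342 = 7310.25.
With the floor, 230 units are sold at 62. The supply price at Q = 230 is 34, so PS = ½ · [(62 - 5.25) + (62 - 34)] · 230 = 9746.25.
Change in producer surplus = 9746.25 - 7310.25 = 2436.

2436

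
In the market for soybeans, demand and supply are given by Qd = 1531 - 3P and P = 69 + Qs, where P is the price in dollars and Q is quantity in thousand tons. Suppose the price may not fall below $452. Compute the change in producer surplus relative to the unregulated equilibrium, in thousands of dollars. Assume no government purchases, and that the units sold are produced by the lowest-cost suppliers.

-3068

Rearranging supply gives Qs = P - 69. Setting quantity demanded equal to quantity supplied, 1531 - 3P = P - 69, gives P* = 400 and Q* = 331.
Because the floor (452) lies above the market-clearing price, it is binding.
At P = 452: Qd = 1531 - 3·452 = 175 and Qs = 452 - 69 = 383.
Producer surplus without the control is ½ · (400 - 69) · 331 = 54780.5.
With the floor, 175 units are sold at 452. The supply price at Q = 175 is 244, so PS = ½ · [(452 - 69) + (452 - 244)] · 175 = 51712.5.
Change in producer surplus = 51712.5 - 54780.5 = -3068.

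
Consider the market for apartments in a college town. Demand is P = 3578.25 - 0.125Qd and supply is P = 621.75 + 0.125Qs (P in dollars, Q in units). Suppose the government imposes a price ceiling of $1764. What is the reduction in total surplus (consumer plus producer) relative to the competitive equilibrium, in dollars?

Rearranging demand gives Qd = 28626 - 8P; rearranging supply gives Qs = 8P - 4974. Equilibrium: 28626 - 8P = 8P - 4974, so 33600 = 16P and P* = 2100, Q* = 11826.
Since 1764 < 2100, the ceiling is binding.
At P = 1764: Qd = 28626 - 8·1764 = 14514 and Qs = 8·1764 - 4974 = 9138.
Quantity traded falls to 9138. At Q = 9138 the demand price is (28626 - 9138)/8 = 2436 and the supply price is (4974 + 9138)/8 = 1764.
Deadweight loss = ½ · (2436 - 1764) · (11826 - 9138) = ½ · 672 · 2688 = 903168.

903168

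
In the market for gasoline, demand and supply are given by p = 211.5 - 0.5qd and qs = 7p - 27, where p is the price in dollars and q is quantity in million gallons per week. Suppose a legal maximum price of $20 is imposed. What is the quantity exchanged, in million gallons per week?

Rearranging demand gives qd = 423 - 2p. Equilibrium: 423 - 2p = 7p - 27, so 450 = 9p and p* = 50, q* = 323.
Because the ceiling (20) lies below the market-clearing price, it is binding.
At p = 20: qd = 423 - 2·20 = 383 and qs = 7·20 - 27 = 113.
The quantity actually transacted is the short side, supply: 113.

113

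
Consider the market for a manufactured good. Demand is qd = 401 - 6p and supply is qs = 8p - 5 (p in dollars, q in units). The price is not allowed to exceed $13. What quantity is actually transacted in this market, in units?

99

Without the control the market clears where 401 - 6p = 8p - 5, i.e. p* = 29 and q* = 227.
Because the ceiling (13) lies below the market-clearing price, it is binding.
At p = 13: qd = 401 - 6·13 = 323 and qs = 8·13 - 5 = 99.
The quantity actually transacted is the short side, supply: 99.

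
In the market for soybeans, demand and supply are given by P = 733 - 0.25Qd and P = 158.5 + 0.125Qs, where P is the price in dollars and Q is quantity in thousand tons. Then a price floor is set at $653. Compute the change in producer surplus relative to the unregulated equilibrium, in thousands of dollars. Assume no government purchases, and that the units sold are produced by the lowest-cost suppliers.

Rearranging demand gives Qd = 2932 - 4P; rearranging supply gives Qs = 8P - 1268. Equilibrium: 2932 - 4P = 8P - 1268, so 4200 = 12P and P* = 350, Q* = 1532.
Since 653 > 350, the floor is binding.
At P = 653: Qd = 2932 - 4·653 = 320 and Qs = 8·653 - 1268 = 3956.
Producer surplus without the control is ½ · (350 - 158.5) · 1532 = 146689.
With the floor, 320 units are sold at 653. The supply price at Q = 320 is 198.5, so PS = ½ · [(653 - 158.5) + (653 - 198.5)] · 320 = 151840.
Change in producer surplus = 151840 - 146689 = 5151.

5151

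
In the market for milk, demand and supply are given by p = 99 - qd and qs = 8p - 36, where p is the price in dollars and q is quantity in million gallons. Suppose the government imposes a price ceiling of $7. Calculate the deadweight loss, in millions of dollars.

Rearranging demand gives qd = 99 - p. In a free market, 99 - p = 8p - 36 gives the equilibrium p* = 15, q* = 84.
The ceiling of 7 is below the equilibrium price 15, so it binds.
At p = 7: qd = 99 - 7 = 92 and qs = 8·7 - 36 = 20.
Quantity traded falls to 20. At q = 20 the demand price is 99 - 20 = 79 and the supply price is (36 + 20)/8 = 7.
Deadweight loss = ½ · (79 - 7) · (84 - 20) = ½ · 72 · 64 = 2304.

2304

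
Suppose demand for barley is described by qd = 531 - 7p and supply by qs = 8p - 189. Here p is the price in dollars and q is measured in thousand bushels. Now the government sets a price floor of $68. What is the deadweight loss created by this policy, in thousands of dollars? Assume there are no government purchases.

2625

Setting quantity demanded equal to quantity supplied, 531 - 7p = 8p - 189, gives p* = 48 and q* = 195.
Since 68 > 48, the floor is binding.
At p = 68: qd = 531 - 7·68 = 55 and qs = 8·68 - 189 = 355.
Quantity traded falls to 55. At q = 55 the demand price is (531 - 55)/7 = 68 and the supply price is (189 + 55)/8 = 30.5.
Deadweight loss = ½ · (68 - 30.5) · (195 - 55) = ½ · 37.5 · 140 = 2625.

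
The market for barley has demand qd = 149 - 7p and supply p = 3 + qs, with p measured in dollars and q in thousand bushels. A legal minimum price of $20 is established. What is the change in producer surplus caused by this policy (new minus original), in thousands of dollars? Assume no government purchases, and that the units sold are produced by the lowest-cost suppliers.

Rearranging supply gives qs = p - 3. In a free market, 149 - 7p = p - 3 gives the equilibrium p* = 19, q* = 16.
Because the floor (20) lies above the market-clearing price, it is binding.
At p = 20: qd = 149 - 7·20 = 9 and qs = 20 - 3 = 17.
Producer surplus without the control is ½ · (19 - 3) · 16 = 128.
With the floor, 9 units are sold at 20. The supply price at q = 9 is 12, so PS = ½ · [(20 - 3) + (20 - 12)] · 9 = 112.5.
Change in producer surplus = 112.5 - 128 = -15.5.

-15.5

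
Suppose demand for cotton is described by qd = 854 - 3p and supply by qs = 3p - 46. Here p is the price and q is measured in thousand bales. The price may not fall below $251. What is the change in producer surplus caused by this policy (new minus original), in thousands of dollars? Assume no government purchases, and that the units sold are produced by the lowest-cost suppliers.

In a free market, 854 - 3p = 3p - 46 gives the equilibrium p* = 150, q* = 404.
Since 251 > 150, the floor is binding.
At p = 251: qd = 854 - 3·251 = 101 and qs = 3·251 - 46 = 707.
Producer surplus without the control is ½ · (150 - 46/3) · 404 = 81608/3.
With the floor, 101 units are sold at 251. The supply price at q = 101 is 49, so PS = ½ · [(251 - 46/3) + (251 - 49)] · 101 = 132613/6.
Change in producer surplus = 132613/6 - 81608/3 = -5100.5.

-5100.5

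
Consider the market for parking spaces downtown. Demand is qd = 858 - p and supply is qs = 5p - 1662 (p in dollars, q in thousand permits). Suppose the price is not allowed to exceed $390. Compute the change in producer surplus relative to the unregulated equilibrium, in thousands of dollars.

In a free market, 858 - p = 5p - 1662 gives the equilibrium p* = 420, q* = 438.
Because the ceiling (390) lies below the market-clearing price, it is binding.
At p = 390: qd = 858 - 390 = 468 and qs = 5·390 - 1662 = 288.
Producer surplus without the control is ½ · (420 - 332.4) · 438 = 19184.4.
With the ceiling, producers sell 288 units at 390, so PS = ½ · (390 - 332.4) · 288 = 8294.4.
Change in producer surplus = 8294.4 - 19184.4 = -10890.

-10890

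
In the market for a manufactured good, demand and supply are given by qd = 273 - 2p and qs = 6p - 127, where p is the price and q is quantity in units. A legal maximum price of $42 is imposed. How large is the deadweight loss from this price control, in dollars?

768

Setting quantity demanded equal to quantity supplied, 273 - 2p = 6p - 127, gives p* = 50 and q* = 173.
The ceiling of 42 is below the equilibrium price 50, so it binds.
At p = 42: qd = 273 - 2·42 = 189 and qs = 6·42 - 127 = 125.
Quantity traded falls to 125. At q = 125 the demand price is (273 - 125)/2 = 74 and the supply price is (127 + 125)/6 = 42.
Deadweight loss = ½ · (74 - 42) · (173 - 125) = ½ · 32 · 48 = 768.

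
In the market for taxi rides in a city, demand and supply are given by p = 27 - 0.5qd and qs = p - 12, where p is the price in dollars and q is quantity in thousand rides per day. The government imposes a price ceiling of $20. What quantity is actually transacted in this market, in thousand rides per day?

Rearranging demand gives qd = 54 - 2p. Equilibrium: 54 - 2p = p - 12, so 66 = 3p and p* = 22, q* = 10.
Since 20 < 22, the ceiling is binding.
At p = 20: qd = 54 - 2·20 = 14 and qs = 20 - 12 = 8.
The quantity actually transacted is the short side, supply: 8.

8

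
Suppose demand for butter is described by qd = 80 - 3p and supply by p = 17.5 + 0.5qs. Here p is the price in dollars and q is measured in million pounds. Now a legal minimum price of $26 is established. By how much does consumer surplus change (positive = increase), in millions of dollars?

Rearranging supply gives qs = 2p - 35. Equilibrium: 80 - 3p = 2p - 35, so 115 = 5p and p* = 23, q* = 11.
Because the floor (26) lies above the market-clearing price, it is binding.
At p = 26: qd = 80 - 3·26 = 2 and qs = 2·26 - 35 = 17.
Consumer surplus without the control is ½ · (80/3 - 23) · 11 = 121/6.
With the floor, consumers buy 2 units at 26, so CS = ½ · (80/3 - 26) · 2 = 2/3.
Change in consumer surplus = 2/3 - 121/6 = -19.5.

-19.5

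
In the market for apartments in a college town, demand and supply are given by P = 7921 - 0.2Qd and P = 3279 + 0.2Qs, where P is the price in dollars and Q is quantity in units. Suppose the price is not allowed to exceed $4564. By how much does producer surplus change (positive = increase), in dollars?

-9339540

Rearranging demand gives Qd = 39605 - 5P; rearranging supply gives Qs = 5P - 16395. Without the control the market clears where 39605 - 5P = 5P - 16395, i.e. P* = 5600 and Q* = 11605.
Since 4564 < 5600, the ceiling is binding.
At P = 4564: Qd = 39605 - 5·4564 = 16785 and Qs = 5·4564 - 16395 = 6425.
Producer surplus without the control is ½ · (5600 - 3279) · 11605 = 13467602.5.
With the ceiling, producers sell 6425 units at 4564, so PS = ½ · (4564 - 3279) · 6425 = 4128062.5.
Change in producer surplus = 4128062.5 - 13467602.5 = -9339540.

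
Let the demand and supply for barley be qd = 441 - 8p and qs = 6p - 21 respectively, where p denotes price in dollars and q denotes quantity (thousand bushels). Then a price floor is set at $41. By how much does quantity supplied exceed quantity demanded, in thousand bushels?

Equilibrium: 441 - 8p = 6p - 21, so 462 = 14p and p* = 33, q* = 177.
Since 41 > 33, the floor is binding.
At p = 41: qd = 441 - 8·41 = 113 and qs = 6·41 - 21 = 225.
Surplus = qs - qd = 225 - 113 = 112.

112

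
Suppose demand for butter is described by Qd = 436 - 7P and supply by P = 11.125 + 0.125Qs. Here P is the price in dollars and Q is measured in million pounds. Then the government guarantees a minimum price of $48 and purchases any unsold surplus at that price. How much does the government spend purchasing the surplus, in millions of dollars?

9360

Rearranging supply gives Qs = 8P - 89. Equilibrium: 436 - 7P = 8P - 89, so 525 = 15P and P* = 35, Q* = 191.
Since 48 > 35, the floor is binding.
At P = 48: Qd = 436 - 7·48 = 100 and Qs = 8·48 - 89 = 295.
Surplus = Qs - Qd = 195.
Government expenditure = surplus × support price = 195 × 48 = 9360.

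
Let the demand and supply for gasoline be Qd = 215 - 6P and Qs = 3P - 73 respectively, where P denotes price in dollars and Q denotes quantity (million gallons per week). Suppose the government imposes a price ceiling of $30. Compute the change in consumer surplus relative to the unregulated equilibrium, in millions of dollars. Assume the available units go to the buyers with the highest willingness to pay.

In a free market, 215 - 6P = 3P - 73 gives the equilibrium P* = 32, Q* = 23.
Because the ceiling (30) lies below the market-clearing price, it is binding.
At P = 30: Qd = 215 - 6·30 = 35 and Qs = 3·30 - 73 = 17.
Consumer surplus without the control is ½ · (215/6 - 32) · 23 = 529/12.
With the ceiling, 17 units are sold at 30 (assume they go to the highest-value buyers). The demand price at Q = 17 is 33, so CS = ½ · [(215/6 - 30) + (33 - 30)] · 17 = 901/12.
Change in consumer surplus = 901/12 - 529/12 = 31.

31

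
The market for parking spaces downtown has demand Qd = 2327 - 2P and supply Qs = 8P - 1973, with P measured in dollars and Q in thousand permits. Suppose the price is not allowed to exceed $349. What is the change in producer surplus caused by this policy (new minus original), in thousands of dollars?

-92583

Setting quantity demanded equal to quantity supplied, 2327 - 2P = 8P - 1973, gives P* = 430 and Q* = 1467.
The ceiling of 349 is below the equilibrium price 430, so it binds.
At P = 349: Qd = 2327 - 2·349 = 1629 and Qs = 8·349 - 1973 = 819.
Producer surplus without the control is ½ · (430 - 246.625) · 1467 = 134505.5625.
With the ceiling, producers sell 819 units at 349, so PS = ½ · (349 - 246.625) · 819 = 41922.5625.
Change in producer surplus = 41922.5625 - 134505.5625 = -92583.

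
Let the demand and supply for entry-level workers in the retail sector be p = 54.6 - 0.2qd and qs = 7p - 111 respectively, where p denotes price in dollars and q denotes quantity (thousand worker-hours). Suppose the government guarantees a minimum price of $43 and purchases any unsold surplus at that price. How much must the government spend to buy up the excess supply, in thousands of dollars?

5676

Rearranging demand gives qd = 273 - 5p. Setting quantity demanded equal to quantity supplied, 273 - 5p = 7p - 111, gives p* = 32 and q* = 113.
Since 43 > 32, the floor is binding.
At p = 43: qd = 273 - 5·43 = 58 and qs = 7·43 - 111 = 190.
Surplus = qs - qd = 132.
Government expenditure = surplus × support price = 132 × 43 = 5676.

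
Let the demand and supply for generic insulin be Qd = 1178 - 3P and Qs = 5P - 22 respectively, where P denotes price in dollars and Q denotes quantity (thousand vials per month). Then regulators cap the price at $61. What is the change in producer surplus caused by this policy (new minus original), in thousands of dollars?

-44989.5

Setting quantity demanded equal to quantity supplied, 1178 - 3P = 5P - 22, gives P* = 150 and Q* = 728.
Since 61 < 150, the ceiling is binding.
At P = 61: Qd = 1178 - 3·61 = 995 and Qs = 5·61 - 22 = 283.
Producer surplus without the control is ½ · (150 - 4.4) · 728 = 52998.4.
With the ceiling, producers sell 283 units at 61, so PS = ½ · (61 - 4.4) · 283 = 8008.9.
Change in producer surplus = 8008.9 - 52998.4 = -44989.5.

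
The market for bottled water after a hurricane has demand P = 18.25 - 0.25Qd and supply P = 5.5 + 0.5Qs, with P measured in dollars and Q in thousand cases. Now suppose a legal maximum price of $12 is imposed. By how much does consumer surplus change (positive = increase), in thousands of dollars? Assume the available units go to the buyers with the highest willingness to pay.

24

Rearranging demand gives Qd = 73 - 4P; rearranging supply gives Qs = 2P - 11. Without the control the market clears where 73 - 4P = 2P - 11, i.e. P* = 14 and Q* = 17.
Since 12 < 14, the ceiling is binding.
At P = 12: Qd = 73 - 4·12 = 25 and Qs = 2·12 - 11 = 13.
Consumer surplus without the control is ½ · (18.25 - 14) · 17 = 36.125.
With the ceiling, 13 units are sold at 12 (assume they go to the highest-value buyers). The demand price at Q = 13 is 15, so CS = ½ · [(18.25 - 12) + (15 - 12)] · 13 = 60.125.
Change in consumer surplus = 60.125 - 36.125 = 24.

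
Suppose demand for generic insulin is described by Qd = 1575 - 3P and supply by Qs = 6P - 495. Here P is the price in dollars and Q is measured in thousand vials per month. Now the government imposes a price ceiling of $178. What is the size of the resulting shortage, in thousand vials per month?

Equilibrium: 1575 - 3P = 6P - 495, so 2070 = 9P and P* = 230, Q* = 885.
The ceiling of 178 is below the equilibrium price 230, so it binds.
At P = 178: Qd = 1575 - 3·178 = 1041 and Qs = 6·178 - 495 = 573.
Shortage = Qd - Qs = 1041 - 573 = 468.

468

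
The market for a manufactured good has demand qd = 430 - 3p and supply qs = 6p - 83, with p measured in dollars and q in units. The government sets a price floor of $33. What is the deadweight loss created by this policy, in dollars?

Without the control the market clears where 430 - 3p = 6p - 83, i.e. p* = 57 and q* = 259.
Since 33 is below p* = 57, the floor does not bind and the free-market outcome prevails.
Since the control does not bind, no trades are prevented and deadweight loss is zero.

0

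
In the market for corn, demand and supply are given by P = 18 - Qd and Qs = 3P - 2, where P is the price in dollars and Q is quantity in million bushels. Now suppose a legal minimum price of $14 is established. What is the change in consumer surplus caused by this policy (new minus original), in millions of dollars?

Rearranging demand gives Qd = 18 - P. Without the control the market clears where 18 - P = 3P - 2, i.e. P* = 5 and Q* = 13.
Because the floor (14) lies above the market-clearing price, it is binding.
At P = 14: Qd = 18 - 14 = 4 and Qs = 3·14 - 2 = 40.
Consumer surplus without the control is ½ · (18 - 5) · 13 = 84.5.
With the floor, consumers buy 4 units at 14, so CS = ½ · (18 - 14) · 4 = 8.
Change in consumer surplus = 8 - 84.5 = -76.5.

-76.5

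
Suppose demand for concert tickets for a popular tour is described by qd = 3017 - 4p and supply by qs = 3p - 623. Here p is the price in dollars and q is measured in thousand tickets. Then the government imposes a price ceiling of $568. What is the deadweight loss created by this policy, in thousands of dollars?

In a free market, 3017 - 4p = 3p - 623 gives the equilibrium p* = 520, q* = 937.
The ceiling of 568 is above the equilibrium price 520, so it is not binding; the market clears at p* = 520, q* = 937.
Since the control does not bind, no trades are prevented and deadweight loss is zero.

0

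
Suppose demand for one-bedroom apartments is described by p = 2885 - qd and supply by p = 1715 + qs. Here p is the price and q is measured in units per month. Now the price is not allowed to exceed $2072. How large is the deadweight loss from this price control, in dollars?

Rearranging demand gives qd = 2885 - p; rearranging supply gives qs = p - 1715. In a free market, 2885 - p = p - 1715 gives the equilibrium p* = 2300, q* = 585.
Because the ceiling (2072) lies below the market-clearing price, it is binding.
At p = 2072: qd = 2885 - 2072 = 813 and qs = 2072 - 1715 = 357.
Quantity traded falls to 357. At q = 357 the demand price is 2885 - 357 = 2528 and the supply price is 1715 + 357 = 2072.
Deadweight loss = ½ · (2528 - 2072) · (585 - 357) = ½ · 456 · 228 = 51984.

51984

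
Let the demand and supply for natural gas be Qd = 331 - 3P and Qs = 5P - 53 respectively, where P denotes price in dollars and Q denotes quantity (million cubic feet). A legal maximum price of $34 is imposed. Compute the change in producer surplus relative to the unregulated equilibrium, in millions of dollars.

-2128

Equilibrium: 331 - 3P = 5P - 53, so 384 = 8P and P* = 48, Q* = 187.
Because the ceiling (34) lies below the market-clearing price, it is binding.
At P = 34: Qd = 331 - 3·34 = 229 and Qs = 5·34 - 53 = 117.
Producer surplus without the control is ½ · (48 - 10.6) · 187 = 3496.9.
With the ceiling, producers sell 117 units at 34, so PS = ½ · (34 - 10.6) · 117 = 1368.9.
Change in producer surplus = 1368.9 - 3496.9 = -2128.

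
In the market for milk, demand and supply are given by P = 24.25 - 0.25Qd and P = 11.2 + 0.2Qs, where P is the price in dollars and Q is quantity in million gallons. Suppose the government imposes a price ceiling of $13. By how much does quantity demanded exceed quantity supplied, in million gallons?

36

Rearranging demand gives Qd = 97 - 4P; rearranging supply gives Qs = 5P - 56. Without the control the market clears where 97 - 4P = 5P - 56, i.e. P* = 17 and Q* = 29.
The ceiling of 13 is below the equilibrium price 17, so it binds.
At P = 13: Qd = 97 - 4·13 = 45 and Qs = 5·13 - 56 = 9.
Shortage = Qd - Qs = 45 - 9 = 36.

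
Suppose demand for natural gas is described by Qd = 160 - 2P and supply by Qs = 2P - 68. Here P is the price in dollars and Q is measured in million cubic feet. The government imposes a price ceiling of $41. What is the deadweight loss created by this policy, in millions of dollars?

Setting quantity demanded equal to quantity supplied, 160 - 2P = 2P - 68, gives P* = 57 and Q* = 46.
Because the ceiling (41) lies below the market-clearing price, it is binding.
At P = 41: Qd = 160 - 2·41 = 78 and Qs = 2·41 - 68 = 14.
Quantity traded falls to 14. At Q = 14 the demand price is (160 - 14)/2 = 73 and the supply price is (68 + 14)/2 = 41.
Deadweight loss = ½ · (73 - 41) · (46 - 14) = ½ · 32 · 32 = 512.

512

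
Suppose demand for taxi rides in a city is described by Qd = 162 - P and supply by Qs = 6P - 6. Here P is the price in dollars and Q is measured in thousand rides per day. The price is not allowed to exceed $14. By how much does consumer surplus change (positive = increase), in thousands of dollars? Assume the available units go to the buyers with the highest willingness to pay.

-1020

Equilibrium: 162 - P = 6P - 6, so 168 = 7P and P* = 24, Q* = 138.
Since 14 < 24, the ceiling is binding.
At P = 14: Qd = 162 - 14 = 148 and Qs = 6·14 - 6 = 78.
Consumer surplus without the control is ½ · (162 - 24) · 138 = 9522.
With the ceiling, 78 units are sold at 14 (assume they go to the highest-value buyers). The demand price at Q = 78 is 84, so CS = ½ · [(162 - 14) + (84 - 14)] · 78 = 8502.
Change in consumer surplus = 8502 - 9522 = -1020.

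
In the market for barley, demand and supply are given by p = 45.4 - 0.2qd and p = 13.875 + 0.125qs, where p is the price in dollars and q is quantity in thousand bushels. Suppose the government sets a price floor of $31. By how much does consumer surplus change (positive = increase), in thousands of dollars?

Rearranging demand gives qd = 227 - 5p; rearranging supply gives qs = 8p - 111. Equilibrium: 227 - 5p = 8p - 111, so 338 = 13p and p* = 26, q* = 97.
The floor of 31 is above the equilibrium price 26, so it binds.
At p = 31: qd = 227 - 5·31 = 72 and qs = 8·31 - 111 = 137.
Consumer surplus without the control is ½ · (45.4 - 26) · 97 = 940.9.
With the floor, consumers buy 72 units at 31, so CS = ½ · (45.4 - 31) · 72 = 518.4.
Change in consumer surplus = 518.4 - 940.9 = -422.5.

-422.5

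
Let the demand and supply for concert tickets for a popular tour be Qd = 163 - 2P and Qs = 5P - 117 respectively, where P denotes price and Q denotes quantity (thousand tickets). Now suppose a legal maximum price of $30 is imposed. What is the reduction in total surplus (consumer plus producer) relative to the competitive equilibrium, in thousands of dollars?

Equilibrium: 163 - 2P = 5P - 117, so 280 = 7P and P* = 40, Q* = 83.
The ceiling of 30 is below the equilibrium price 40, so it binds.
At P = 30: Qd = 163 - 2·30 = 103 and Qs = 5·30 - 117 = 33.
Quantity traded falls to 33. At Q = 33 the demand price is (163 - 33)/2 = 65 and the supply price is (117 + 33)/5 = 30.
Deadweight loss = ½ · (65 - 30) · (83 - 33) = ½ · 35 · 50 = 875.

875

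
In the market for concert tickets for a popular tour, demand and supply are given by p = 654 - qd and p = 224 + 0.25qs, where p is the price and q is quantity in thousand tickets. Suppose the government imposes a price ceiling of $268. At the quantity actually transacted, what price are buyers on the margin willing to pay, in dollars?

Rearranging demand gives qd = 654 - p; rearranging supply gives qs = 4p - 896. In a free market, 654 - p = 4p - 896 gives the equilibrium p* = 310, q* = 344.
Since 268 < 310, the ceiling is binding.
At p = 268: qd = 654 - 268 = 386 and qs = 4·268 - 896 = 176.
Only 176 units reach the market. On the demand curve, the marginal buyer's willingness to pay at q = 176 is (654 - 176) = 478.

478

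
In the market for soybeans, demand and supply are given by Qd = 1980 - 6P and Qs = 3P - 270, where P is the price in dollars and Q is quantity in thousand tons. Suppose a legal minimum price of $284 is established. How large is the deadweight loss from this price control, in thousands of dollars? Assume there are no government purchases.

Equilibrium: 1980 - 6P = 3P - 270, so 2250 = 9P and P* = 250, Q* = 480.
The floor of 284 is above the equilibrium price 250, so it binds.
At P = 284: Qd = 1980 - 6·284 = 276 and Qs = 3·284 - 270 = 582.
Quantity traded falls to 276. At Q = 276 the demand price is (1980 - 276)/6 = 284 and the supply price is (270 + 276)/3 = 182.
Deadweight loss = ½ · (284 - 182) · (480 - 276) = ½ · 102 · 204 = 10404.

10404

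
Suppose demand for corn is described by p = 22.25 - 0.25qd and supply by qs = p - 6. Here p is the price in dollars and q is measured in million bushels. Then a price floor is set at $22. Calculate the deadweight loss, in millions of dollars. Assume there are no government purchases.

90

Rearranging demand gives qd = 89 - 4p. Without the control the market clears where 89 - 4p = p - 6, i.e. p* = 19 and q* = 13.
The floor of 22 is above the equilibrium price 19, so it binds.
At p = 22: qd = 89 - 4·22 = 1 and qs = 22 - 6 = 16.
Quantity traded falls to 1. At q = 1 the demand price is (89 - 1)/4 = 22 and the supply price is 6 + 1 = 7.
Deadweight loss = ½ · (22 - 7) · (13 - 1) = ½ · 15 · 12 = 90.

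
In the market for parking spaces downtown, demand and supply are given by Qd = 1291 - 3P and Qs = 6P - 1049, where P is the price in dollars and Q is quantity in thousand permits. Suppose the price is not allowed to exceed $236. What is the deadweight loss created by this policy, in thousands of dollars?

Setting quantity demanded equal to quantity supplied, 1291 - 3P = 6P - 1049, gives P* = 260 and Q* = 511.
Because the ceiling (236) lies below the market-clearing price, it is binding.
At P = 236: Qd = 1291 - 3·236 = 583 and Qs = 6·236 - 1049 = 367.
Quantity traded falls to 367. At Q = 367 the demand price is (1291 - 367)/3 = 308 and the supply price is (1049 + 367)/6 = 236.
Deadweight loss = ½ · (308 - 236) · (511 - 367) = ½ · 72 · 144 = 5184.

5184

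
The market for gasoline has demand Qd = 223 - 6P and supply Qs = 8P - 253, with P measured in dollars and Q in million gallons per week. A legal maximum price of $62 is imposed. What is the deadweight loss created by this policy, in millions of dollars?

Without the control the market clears where 223 - 6P = 8P - 253, i.e. P* = 34 and Q* = 19.
The ceiling of 62 is above the equilibrium price 34, so it is not binding; the market clears at P* = 34, Q* = 19.
Since the control does not bind, no trades are prevented and deadweight loss is zero.

0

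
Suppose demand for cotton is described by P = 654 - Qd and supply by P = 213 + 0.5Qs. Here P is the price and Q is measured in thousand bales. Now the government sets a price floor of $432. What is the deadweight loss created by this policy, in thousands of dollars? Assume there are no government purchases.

3888

Rearranging demand gives Qd = 654 - P; rearranging supply gives Qs = 2P - 426. Equilibrium: 654 - P = 2P - 426, so 1080 = 3P and P* = 360, Q* = 294.
Because the floor (432) lies above the market-clearing price, it is binding.
At P = 432: Qd = 654 - 432 = 222 and Qs = 2·432 - 426 = 438.
Quantity traded falls to 222. At Q = 222 the demand price is 654 - 222 = 432 and the supply price is (426 + 222)/2 = 324.
Deadweight loss = ½ · (432 - 324) · (294 - 222) = ½ · 108 · 72 = 3888.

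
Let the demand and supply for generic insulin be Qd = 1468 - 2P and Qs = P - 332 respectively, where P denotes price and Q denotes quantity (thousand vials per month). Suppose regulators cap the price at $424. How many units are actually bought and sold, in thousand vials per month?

Setting quantity demanded equal to quantity supplied, 1468 - 2P = P - 332, gives P* = 600 and Q* = 268.
Because the ceiling (424) lies below the market-clearing price, it is binding.
At P = 424: Qd = 1468 - 2·424 = 620 and Qs = 424 - 332 = 92.
The quantity actually transacted is the short side, supply: 92.

92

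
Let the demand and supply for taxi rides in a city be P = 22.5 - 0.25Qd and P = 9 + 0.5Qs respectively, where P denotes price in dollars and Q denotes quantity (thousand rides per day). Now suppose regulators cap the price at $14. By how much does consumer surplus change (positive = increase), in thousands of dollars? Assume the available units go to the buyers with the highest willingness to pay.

Rearranging demand gives Qd = 90 - 4P; rearranging supply gives Qs = 2P - 18. In a free market, 90 - 4P = 2P - 18 gives the equilibrium P* = 18, Q* = 18.
Because the ceiling (14) lies below the market-clearing price, it is binding.
At P = 14: Qd = 90 - 4·14 = 34 and Qs = 2·14 - 18 = 10.
Consumer surplus without the control is ½ · (22.5 - 18) · 18 = 40.5.
With the ceiling, 10 units are sold at 14 (assume they go to the highest-value buyers). The demand price at Q = 10 is 20, so CS = ½ · [(22.5 - 14) + (20 - 14)] · 10 = 72.5.
Change in consumer surplus = 72.5 - 40.5 = 32.

32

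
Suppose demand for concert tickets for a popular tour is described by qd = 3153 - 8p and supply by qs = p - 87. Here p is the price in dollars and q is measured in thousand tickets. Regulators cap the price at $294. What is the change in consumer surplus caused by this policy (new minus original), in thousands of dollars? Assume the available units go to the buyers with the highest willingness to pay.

13389.75

In a free market, 3153 - 8p = p - 87 gives the equilibrium p* = 360, q* = 273.
The ceiling of 294 is below the equilibrium price 360, so it binds.
At p = 294: qd = 3153 - 8·294 = 801 and qs = 294 - 87 = 207.
Consumer surplus without the control is ½ · (394.125 - 360) · 273 = 4658.0625.
With the ceiling, 207 units are sold at 294 (assume they go to the highest-value buyers). The demand price at q = 207 is 368.25, so CS = ½ · [(394.125 - 294) + (368.25 - 294)] · 207 = 18047.8125.
Change in consumer surplus = 18047.8125 - 4658.0625 = 13389.75.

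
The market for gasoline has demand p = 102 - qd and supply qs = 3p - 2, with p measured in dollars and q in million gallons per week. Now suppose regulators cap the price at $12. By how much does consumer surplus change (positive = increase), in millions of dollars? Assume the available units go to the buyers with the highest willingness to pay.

-406

Rearranging demand gives qd = 102 - p. In a free market, 102 - p = 3p - 2 gives the equilibrium p* = 26, q* = 76.
The ceiling of 12 is below the equilibrium price 26, so it binds.
At p = 12: qd = 102 - 12 = 90 and qs = 3·12 - 2 = 34.
Consumer surplus without the control is ½ · (102 - 26) · 76 = 2888.
With the ceiling, 34 units are sold at 12 (assume they go to the highest-value buyers). The demand price at q = 34 is 68, so CS = ½ · [(102 - 12) + (68 - 12)] · 34 = 2482.
Change in consumer surplus = 2482 - 2888 = -406.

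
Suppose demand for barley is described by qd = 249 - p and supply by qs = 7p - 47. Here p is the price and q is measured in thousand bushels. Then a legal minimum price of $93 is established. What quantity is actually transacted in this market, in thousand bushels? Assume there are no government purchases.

156

Without the control the market clears where 249 - p = 7p - 47, i.e. p* = 37 and q* = 212.
The floor of 93 is above the equilibrium price 37, so it binds.
At p = 93: qd = 249 - 93 = 156 and qs = 7·93 - 47 = 604.
The quantity actually transacted is the short side, demand: 156.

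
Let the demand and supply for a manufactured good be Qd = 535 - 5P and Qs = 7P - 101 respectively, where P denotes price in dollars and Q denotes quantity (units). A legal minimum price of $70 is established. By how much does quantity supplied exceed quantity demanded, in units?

Setting quantity demanded equal to quantity supplied, 535 - 5P = 7P - 101, gives P* = 53 and Q* = 270.
Because the floor (70) lies above the market-clearing price, it is binding.
At P = 70: Qd = 535 - 5·70 = 185 and Qs = 7·70 - 101 = 389.
Surplus = Qs - Qd = 389 - 185 = 204.

204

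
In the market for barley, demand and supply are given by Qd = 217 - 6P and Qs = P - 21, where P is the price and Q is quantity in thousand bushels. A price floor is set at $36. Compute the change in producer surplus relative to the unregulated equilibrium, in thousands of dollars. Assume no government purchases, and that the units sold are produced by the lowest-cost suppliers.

-70

Equilibrium: 217 - 6P = P - 21, so 238 = 7P and P* = 34, Q* = 13.
Because the floor (36) lies above the market-clearing price, it is binding.
At P = 36: Qd = 217 - 6·36 = 1 and Qs = 36 - 21 = 15.
Producer surplus without the control is ½ · (34 - 21) · 13 = 84.5.
With the floor, 1 units are sold at 36. The supply price at Q = 1 is 22, so PS = ½ · [(36 - 21) + (36 - 22)] · 1 = 14.5.
Change in producer surplus = 14.5 - 84.5 = -70.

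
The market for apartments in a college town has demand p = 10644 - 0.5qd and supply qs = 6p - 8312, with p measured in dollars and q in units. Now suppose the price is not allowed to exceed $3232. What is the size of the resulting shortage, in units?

3744

Rearranging demand gives qd = 21288 - 2p. In a free market, 21288 - 2p = 6p - 8312 gives the equilibrium p* = 3700, q* = 13888.
The ceiling of 3232 is below the equilibrium price 3700, so it binds.
At p = 3232: qd = 21288 - 2·3232 = 14824 and qs = 6·3232 - 8312 = 11080.
Shortage = qd - qs = 14824 - 11080 = 3744.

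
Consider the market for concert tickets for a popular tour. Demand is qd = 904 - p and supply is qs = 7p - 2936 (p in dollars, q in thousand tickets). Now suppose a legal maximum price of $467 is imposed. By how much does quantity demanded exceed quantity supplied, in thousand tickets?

104

Equilibrium: 904 - p = 7p - 2936, so 3840 = 8p and p* = 480, q* = 424.
Because the ceiling (467) lies below the market-clearing price, it is binding.
At p = 467: qd = 904 - 467 = 437 and qs = 7·467 - 2936 = 333.
Shortage = qd - qs = 437 - 333 = 104.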